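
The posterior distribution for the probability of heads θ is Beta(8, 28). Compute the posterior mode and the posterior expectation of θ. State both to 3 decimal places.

Mode = (8−1)/(8+28−2) = 7/34 = 0.206.
Mean = 8/(8+28) = 8/36 = 0.222.

MAP: 0.206. Posterior mean: 0.222.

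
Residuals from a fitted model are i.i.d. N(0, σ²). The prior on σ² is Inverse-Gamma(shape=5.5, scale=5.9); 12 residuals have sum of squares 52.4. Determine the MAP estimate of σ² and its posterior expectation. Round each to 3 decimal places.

Posterior: Inverse-Gamma(shape = 5.5+12/2 = 11.5, scale = 5.9+52.4/2 = 32.1).
Mode = β/(α+1) = 32.1/12.5 = 2.568.
Mean = β/(α−1) = 32.1/10.5 = 3.057.

MAP: 2.568. Posterior mean: 3.057.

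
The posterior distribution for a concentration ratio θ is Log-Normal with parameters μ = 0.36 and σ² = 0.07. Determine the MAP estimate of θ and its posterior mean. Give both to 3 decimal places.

Mode = exp(μ − σ²) = exp(0.29) = 1.336.
Mean = exp(μ + σ²/2) = exp(0.395) = 1.484.

θ_MAP = 1.336, E[θ|data] = 1.484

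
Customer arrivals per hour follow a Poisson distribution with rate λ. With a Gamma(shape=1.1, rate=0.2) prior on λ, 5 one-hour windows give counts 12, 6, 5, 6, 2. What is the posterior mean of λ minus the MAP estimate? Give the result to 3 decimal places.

Σ counts = 31. Posterior: Gamma(shape = 1.1+31 = 32.1, rate = 0.2+5 = 5.2).
Mode = (α−1)/β = 31.1/5.2 = 5.981.
Mean = α/β = 32.1/5.2 = 6.173.
Difference = 6.173 − 5.981 = 0.192.

0.192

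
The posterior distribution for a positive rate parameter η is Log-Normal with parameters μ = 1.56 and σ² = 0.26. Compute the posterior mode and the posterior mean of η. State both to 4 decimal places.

Mode = exp(μ − σ²) = exp(1.30) = 3.6693.
Mean = exp(μ + σ²/2) = exp(1.690) = 5.4195.
Right-skewed posterior ⇒ mode < mean.

MAP: 3.6693. Posterior mean: 5.4195.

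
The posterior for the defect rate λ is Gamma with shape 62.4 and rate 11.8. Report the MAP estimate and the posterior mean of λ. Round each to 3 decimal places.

Mode = (α−1)/β = 61.4/11.8 = 5.203.
Mean = α/β = 62.4/11.8 = 5.288.
The mean is pulled above the mode by the posterior's right skew.

MAP = 5.203, posterior mean = 5.288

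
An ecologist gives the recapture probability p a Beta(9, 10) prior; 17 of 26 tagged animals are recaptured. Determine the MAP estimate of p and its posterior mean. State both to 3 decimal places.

Posterior: Beta(9+17, 10+9) = Beta(26, 19).
Mode = (26−1)/(26+19−2) = 25/43 = 0.581.
Mean = 26/(26+19) = 26/45 = 0.578.

p_MAP = 0.581, E[p|data] = 0.578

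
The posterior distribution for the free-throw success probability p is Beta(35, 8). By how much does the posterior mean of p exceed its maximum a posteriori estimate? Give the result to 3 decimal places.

Mode = (35−1)/(35+8−2) = 34/41 = 0.829.
Mean = 35/(35+8) = 35/43 = 0.814.
Difference = 0.814 − 0.829 = -0.015.

-0.015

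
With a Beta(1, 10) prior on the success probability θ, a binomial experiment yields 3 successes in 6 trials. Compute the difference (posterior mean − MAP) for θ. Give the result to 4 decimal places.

Posterior: Beta(1+3, 10+3) = Beta(4, 13).
Mode = (4−1)/(4+13−2) = 3/15 = 0.2000.
Mean = 4/(4+13) = 4/17 = 0.2353.
Difference = 0.2353 − 0.2000 = 0.0353.

0.0353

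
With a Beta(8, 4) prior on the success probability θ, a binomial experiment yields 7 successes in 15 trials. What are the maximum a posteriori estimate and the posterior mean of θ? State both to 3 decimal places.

Posterior: Beta(8+7, 4+8) = Beta(15, 12).
Mode = (15−1)/(15+12−2) = 14/25 = 0.560.
Mean = 15/(15+12) = 15/27 = 0.556.
Left-skewed posterior ⇒ mean < mode.

θ_MAP = 0.560, E[θ|data] = 0.556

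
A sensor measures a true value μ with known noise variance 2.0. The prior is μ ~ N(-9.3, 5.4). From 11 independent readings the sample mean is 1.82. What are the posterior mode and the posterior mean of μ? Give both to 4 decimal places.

Posterior for μ is Normal. Precision-weighted mean: (1/5.4·-9.3 + 11/2.0·1.82) / (1/5.4 + 11/2.0) = 1.4578.
A Normal posterior is symmetric, so mode = mean.

posterior mode = 1.4578, posterior mean = 1.4578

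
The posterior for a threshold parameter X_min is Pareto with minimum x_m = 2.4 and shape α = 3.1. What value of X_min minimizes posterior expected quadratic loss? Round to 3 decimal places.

The Pareto density is strictly decreasing on [x_m, ∞), so the mode is x_m = 2.400.
Mean = α·x_m/(α−1) = 3.1·2.4/2.1 = 3.543.
Quadratic loss ⇒ the optimal estimator is the posterior mean.

3.543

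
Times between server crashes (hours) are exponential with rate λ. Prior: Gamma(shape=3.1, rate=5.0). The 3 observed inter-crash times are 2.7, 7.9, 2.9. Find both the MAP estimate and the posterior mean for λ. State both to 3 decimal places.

λ_MAP = 0.276, E[λ|data] = 0.330

Σ times = 13.5. Posterior: Gamma(shape = 3.1+3 = 6.1, rate = 5.0+13.5 = 18.5).
Mode = (α−1)/β = 5.1/18.5 = 0.276.
Mean = α/β = 6.1/18.5 = 0.330.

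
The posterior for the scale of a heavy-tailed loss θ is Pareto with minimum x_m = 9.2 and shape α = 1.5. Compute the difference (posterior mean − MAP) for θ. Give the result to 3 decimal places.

The Pareto density is strictly decreasing on [x_m, ∞), so the mode is x_m = 9.200.
Mean = α·x_m/(α−1) = 1.5·9.2/0.5 = 27.600.
Difference = 27.600 − 9.200 = 18.400.

18.400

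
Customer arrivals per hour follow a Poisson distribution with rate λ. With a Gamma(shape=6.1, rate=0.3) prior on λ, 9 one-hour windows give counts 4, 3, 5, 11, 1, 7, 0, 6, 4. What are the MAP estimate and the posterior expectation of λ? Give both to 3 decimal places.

Σ counts = 41. Posterior: Gamma(shape = 6.1+41 = 47.1, rate = 0.3+9 = 9.3).
Mode = (α−1)/β = 46.1/9.3 = 4.957.
Mean = α/β = 47.1/9.3 = 5.065.
Right-skewed posterior ⇒ mode < mean.

MAP: 4.957. Posterior mean: 5.065.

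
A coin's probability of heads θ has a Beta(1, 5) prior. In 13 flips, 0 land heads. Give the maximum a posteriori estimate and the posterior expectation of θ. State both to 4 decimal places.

MAP = 0.0000; posterior mean = 0.0526

Posterior: Beta(1+0, 5+13) = Beta(1, 18).
Since α = 1 ≤ 1 and β > 1, the Beta density is monotone decreasing on [0,1]; the mode is at 0.
Mean = 1/(1+18) = 0.0526.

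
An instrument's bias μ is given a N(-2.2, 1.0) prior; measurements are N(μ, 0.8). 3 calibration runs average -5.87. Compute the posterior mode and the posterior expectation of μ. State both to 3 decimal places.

Posterior for μ is Normal. Precision-weighted mean: (1/1.0·-2.2 + 3/0.8·-5.87) / (1/1.0 + 3/0.8) = -5.097.
A Normal posterior is symmetric, so mode = mean.

μ_MAP = -5.097, E[μ|data] = -5.097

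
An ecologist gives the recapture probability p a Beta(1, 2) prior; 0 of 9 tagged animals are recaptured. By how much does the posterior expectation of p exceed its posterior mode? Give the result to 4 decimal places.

0.0833

Posterior: Beta(1+0, 2+9) = Beta(1, 11).
Since α = 1 ≤ 1 and β > 1, the Beta density is monotone decreasing on [0,1]; the mode is at 0.
Mean = 1/(1+11) = 0.0833.
Difference = 0.0833 − 0.0000 = 0.0833.
The posterior is right-skewed, so the mean exceeds the mode.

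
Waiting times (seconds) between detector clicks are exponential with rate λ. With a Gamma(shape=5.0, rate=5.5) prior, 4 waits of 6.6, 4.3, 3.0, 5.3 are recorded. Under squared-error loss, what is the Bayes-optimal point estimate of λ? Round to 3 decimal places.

Σ times = 19.2. Posterior: Gamma(shape = 5.0+4 = 9.0, rate = 5.5+19.2 = 24.7).
Mode = (α−1)/β = 8.0/24.7 = 0.324.
Mean = α/β = 9.0/24.7 = 0.364.
Squared-error loss ⇒ the optimal estimator is the posterior mean.

0.364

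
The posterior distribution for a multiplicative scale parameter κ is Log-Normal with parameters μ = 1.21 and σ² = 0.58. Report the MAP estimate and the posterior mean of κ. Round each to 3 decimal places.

Mode = exp(μ − σ²) = exp(0.63) = 1.878.
Mean = exp(μ + σ²/2) = exp(1.500) = 4.482.

MAP = 1.878; posterior mean = 4.482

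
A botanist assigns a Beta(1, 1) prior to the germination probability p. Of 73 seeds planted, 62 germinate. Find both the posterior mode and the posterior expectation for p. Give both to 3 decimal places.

MAP = 0.849; posterior mean = 0.840

Posterior: Beta(1+62, 1+11) = Beta(63, 12).
Mode = (63−1)/(63+12−2) = 62/73 = 0.849.
With a flat prior the MAP equals the MLE, 62/73.
Mean = 63/(63+12) = 63/75 = 0.840.
Left-skewed posterior ⇒ mean < mode.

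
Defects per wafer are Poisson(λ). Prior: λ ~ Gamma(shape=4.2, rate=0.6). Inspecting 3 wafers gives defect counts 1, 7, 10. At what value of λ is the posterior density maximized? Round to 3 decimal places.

5.889

Σ counts = 18. Posterior: Gamma(shape = 4.2+18 = 22.2, rate = 0.6+3 = 3.6).
Mode = (α−1)/β = 21.2/3.6 = 5.889.
Mean = α/β = 22.2/3.6 = 6.167.
This is the posterior mode — the MAP estimate.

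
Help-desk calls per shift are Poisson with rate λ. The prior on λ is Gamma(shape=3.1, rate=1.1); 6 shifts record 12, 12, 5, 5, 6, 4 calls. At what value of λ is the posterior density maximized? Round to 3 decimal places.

6.493

Σ counts = 44. Posterior: Gamma(shape = 3.1+44 = 47.1, rate = 1.1+6 = 7.1).
Mode = (α−1)/β = 46.1/7.1 = 6.493.
Mean = α/β = 47.1/7.1 = 6.634.
This is the posterior mode — the MAP estimate.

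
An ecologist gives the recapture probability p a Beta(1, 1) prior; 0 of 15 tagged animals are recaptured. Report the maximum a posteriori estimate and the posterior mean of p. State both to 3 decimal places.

Posterior: Beta(1+0, 1+15) = Beta(1, 16).
Since α = 1 ≤ 1 and β > 1, the Beta density is monotone decreasing on [0,1]; the mode is at 0.
Mean = 1/(1+16) = 0.059.
Mean > mode: the posterior has a right tail.

MAP: 0.000. Posterior mean: 0.059.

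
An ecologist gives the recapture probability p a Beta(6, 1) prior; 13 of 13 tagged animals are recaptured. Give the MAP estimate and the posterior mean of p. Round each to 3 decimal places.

MAP: 1.000. Posterior mean: 0.950.

Posterior: Beta(6+13, 1+0) = Beta(19, 1).
Since β = 1 ≤ 1 and α > 1, the Beta density is monotone increasing on [0,1]; the mode is at 1.
Mean = 19/(19+1) = 0.950.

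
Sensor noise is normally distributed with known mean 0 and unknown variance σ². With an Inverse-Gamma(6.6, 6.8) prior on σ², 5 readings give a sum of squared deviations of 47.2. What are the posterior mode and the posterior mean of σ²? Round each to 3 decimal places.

posterior mode = 3.010, posterior mean = 3.753

Posterior: Inverse-Gamma(shape = 6.6+5/2 = 9.1, scale = 6.8+47.2/2 = 30.4).
Mode = β/(α+1) = 30.4/10.1 = 3.010.
Mean = β/(α−1) = 30.4/8.1 = 3.753.
The posterior is right-skewed, so the mean exceeds the mode.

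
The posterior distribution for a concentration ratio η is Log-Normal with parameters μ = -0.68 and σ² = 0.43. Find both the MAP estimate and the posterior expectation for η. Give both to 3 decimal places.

Mode = exp(μ − σ²) = exp(-1.11) = 0.330.
Mean = exp(μ + σ²/2) = exp(-0.465) = 0.628.
Mean > mode: the posterior has a right tail.

MAP estimate = 0.330, posterior expectation = 0.628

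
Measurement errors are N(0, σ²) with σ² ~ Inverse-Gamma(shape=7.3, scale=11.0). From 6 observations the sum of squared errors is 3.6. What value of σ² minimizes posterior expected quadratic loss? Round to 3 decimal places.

1.376

Posterior: Inverse-Gamma(shape = 7.3+6/2 = 10.3, scale = 11.0+3.6/2 = 12.8).
Mode = β/(α+1) = 12.8/11.3 = 1.133.
Mean = β/(α−1) = 12.8/9.3 = 1.376.
Quadratic loss ⇒ the optimal estimator is the posterior mean.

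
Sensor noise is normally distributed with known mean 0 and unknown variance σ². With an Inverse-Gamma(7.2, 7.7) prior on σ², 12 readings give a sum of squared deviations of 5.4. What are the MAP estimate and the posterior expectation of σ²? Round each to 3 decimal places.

Posterior: Inverse-Gamma(shape = 7.2+12/2 = 13.2, scale = 7.7+5.4/2 = 10.4).
Mode = β/(α+1) = 10.4/14.2 = 0.732.
Mean = β/(α−1) = 10.4/12.2 = 0.852.
The mean is pulled above the mode by the posterior's right skew.

MAP = 0.732, posterior mean = 0.852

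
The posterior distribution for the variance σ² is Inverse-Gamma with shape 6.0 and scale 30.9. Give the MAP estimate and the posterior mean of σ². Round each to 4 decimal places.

Mode = β/(α+1) = 30.9/7.0 = 4.4143.
Mean = β/(α−1) = 30.9/5.0 = 6.1800.

MAP: 4.4143. Posterior mean: 6.1800.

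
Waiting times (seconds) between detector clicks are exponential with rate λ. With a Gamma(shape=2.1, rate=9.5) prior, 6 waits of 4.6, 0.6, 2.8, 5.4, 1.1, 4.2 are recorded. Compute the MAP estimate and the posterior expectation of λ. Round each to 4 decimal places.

Σ times = 18.7. Posterior: Gamma(shape = 2.1+6 = 8.1, rate = 9.5+18.7 = 28.2).
Mode = (α−1)/β = 7.1/28.2 = 0.2518.
Mean = α/β = 8.1/28.2 = 0.2872.
The mean is pulled above the mode by the posterior's right skew.

MAP = 0.2518, posterior mean = 0.2872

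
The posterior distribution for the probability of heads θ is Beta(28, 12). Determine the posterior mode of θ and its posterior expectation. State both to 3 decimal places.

MAP = 0.711, posterior mean = 0.700

Mode = (28−1)/(28+12−2) = 27/38 = 0.711.
Mean = 28/(28+12) = 28/40 = 0.700.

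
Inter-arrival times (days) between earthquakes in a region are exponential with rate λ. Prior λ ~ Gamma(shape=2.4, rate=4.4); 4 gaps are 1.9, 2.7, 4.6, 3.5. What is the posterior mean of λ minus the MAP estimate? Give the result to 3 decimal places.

Σ times = 12.7. Posterior: Gamma(shape = 2.4+4 = 6.4, rate = 4.4+12.7 = 17.1).
Mode = (α−1)/β = 5.4/17.1 = 0.316.
Mean = α/β = 6.4/17.1 = 0.374.
Difference = 0.374 − 0.316 = 0.058.

0.058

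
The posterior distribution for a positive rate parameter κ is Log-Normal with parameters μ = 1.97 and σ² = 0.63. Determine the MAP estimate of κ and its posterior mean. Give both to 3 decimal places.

Mode = exp(μ − σ²) = exp(1.34) = 3.819.
Mean = exp(μ + σ²/2) = exp(2.285) = 9.826.

MAP = 3.819, posterior mean = 9.826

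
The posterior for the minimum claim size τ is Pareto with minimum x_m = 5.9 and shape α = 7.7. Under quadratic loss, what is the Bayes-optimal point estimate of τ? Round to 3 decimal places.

The Pareto density is strictly decreasing on [x_m, ∞), so the mode is x_m = 5.900.
Mean = α·x_m/(α−1) = 7.7·5.9/6.7 = 6.781.
Quadratic loss ⇒ the optimal estimator is the posterior mean.

6.781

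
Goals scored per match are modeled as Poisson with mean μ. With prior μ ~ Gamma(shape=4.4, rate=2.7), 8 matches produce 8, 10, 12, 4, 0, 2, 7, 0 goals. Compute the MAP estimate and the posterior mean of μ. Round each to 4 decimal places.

Σ counts = 43. Posterior: Gamma(shape = 4.4+43 = 47.4, rate = 2.7+8 = 10.7).
Mode = (α−1)/β = 46.4/10.7 = 4.3364.
Mean = α/β = 47.4/10.7 = 4.4299.
Mean > mode: the posterior has a right tail.

MAP = 4.3364, posterior mean = 4.4299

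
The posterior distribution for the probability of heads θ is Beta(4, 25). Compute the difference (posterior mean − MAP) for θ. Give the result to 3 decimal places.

0.027

Mode = (4−1)/(4+25−2) = 3/27 = 0.111.
Mean = 4/(4+25) = 4/29 = 0.138.
Difference = 0.138 − 0.111 = 0.027.
Right-skewed posterior ⇒ mode < mean.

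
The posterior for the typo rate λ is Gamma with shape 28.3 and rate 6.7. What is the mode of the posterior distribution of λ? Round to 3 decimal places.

4.075

Mode = (α−1)/β = 27.3/6.7 = 4.075.
Mean = α/β = 28.3/6.7 = 4.224.
This is the posterior mode — the MAP estimate.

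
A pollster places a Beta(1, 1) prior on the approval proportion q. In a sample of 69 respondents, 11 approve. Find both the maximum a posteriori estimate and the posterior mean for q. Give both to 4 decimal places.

Posterior: Beta(1+11, 1+58) = Beta(12, 59).
Mode = (12−1)/(12+59−2) = 11/69 = 0.1594.
Mean = 12/(12+59) = 12/71 = 0.1690.

MAP: 0.1594. Posterior mean: 0.1690.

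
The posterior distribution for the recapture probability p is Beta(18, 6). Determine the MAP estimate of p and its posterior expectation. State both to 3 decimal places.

MAP = 0.773; posterior mean = 0.750

Mode = (18−1)/(18+6−2) = 17/22 = 0.773.
Mean = 18/(18+6) = 18/24 = 0.750.
Left-skewed posterior ⇒ mean < mode.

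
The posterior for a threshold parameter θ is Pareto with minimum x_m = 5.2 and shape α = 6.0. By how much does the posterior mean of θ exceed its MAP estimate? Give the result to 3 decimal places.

1.040

The Pareto density is strictly decreasing on [x_m, ∞), so the mode is x_m = 5.200.
Mean = α·x_m/(α−1) = 6.0·5.2/5.0 = 6.240.
Difference = 6.240 − 5.200 = 1.040.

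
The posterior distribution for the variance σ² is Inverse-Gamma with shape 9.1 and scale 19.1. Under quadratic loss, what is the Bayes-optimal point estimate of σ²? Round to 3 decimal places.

Mode = β/(α+1) = 19.1/10.1 = 1.891.
Mean = β/(α−1) = 19.1/8.1 = 2.358.
Quadratic loss ⇒ the optimal estimator is the posterior mean.

2.358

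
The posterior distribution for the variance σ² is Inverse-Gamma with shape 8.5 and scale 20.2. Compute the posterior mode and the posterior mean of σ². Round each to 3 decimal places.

posterior mode = 2.126, posterior mean = 2.693

Mode = β/(α+1) = 20.2/9.5 = 2.126.
Mean = β/(α−1) = 20.2/7.5 = 2.693.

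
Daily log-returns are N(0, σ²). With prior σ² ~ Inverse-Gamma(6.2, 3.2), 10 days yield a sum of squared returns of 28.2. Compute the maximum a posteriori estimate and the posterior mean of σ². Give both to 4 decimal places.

MAP = 1.4180, posterior mean = 1.6961

Posterior: Inverse-Gamma(shape = 6.2+10/2 = 11.2, scale = 3.2+28.2/2 = 17.3).
Mode = β/(α+1) = 17.3/12.2 = 1.4180.
Mean = β/(α−1) = 17.3/10.2 = 1.6961.
The mean is pulled above the mode by the posterior's right skew.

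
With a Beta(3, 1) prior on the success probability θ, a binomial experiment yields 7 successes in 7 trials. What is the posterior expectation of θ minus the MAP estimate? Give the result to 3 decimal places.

Posterior: Beta(3+7, 1+0) = Beta(10, 1).
Since β = 1 ≤ 1 and α > 1, the Beta density is monotone increasing on [0,1]; the mode is at 1.
Mean = 10/(10+1) = 0.909.
Difference = 0.909 − 1.000 = -0.091.

-0.091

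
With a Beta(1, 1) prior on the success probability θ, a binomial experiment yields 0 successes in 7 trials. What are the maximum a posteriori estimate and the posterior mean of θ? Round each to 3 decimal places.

MAP = 0.000, posterior mean = 0.111

Posterior: Beta(1+0, 1+7) = Beta(1, 8).
Since α = 1 ≤ 1 and β > 1, the Beta density is monotone decreasing on [0,1]; the mode is at 0.
Mean = 1/(1+8) = 0.111.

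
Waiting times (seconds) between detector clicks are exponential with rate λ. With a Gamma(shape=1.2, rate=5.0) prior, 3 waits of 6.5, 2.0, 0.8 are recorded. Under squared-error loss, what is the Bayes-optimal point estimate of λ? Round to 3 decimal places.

Σ times = 9.3. Posterior: Gamma(shape = 1.2+3 = 4.2, rate = 5.0+9.3 = 14.3).
Mode = (α−1)/β = 3.2/14.3 = 0.224.
Mean = α/β = 4.2/14.3 = 0.294.
Squared-error loss ⇒ the optimal estimator is the posterior mean.

0.294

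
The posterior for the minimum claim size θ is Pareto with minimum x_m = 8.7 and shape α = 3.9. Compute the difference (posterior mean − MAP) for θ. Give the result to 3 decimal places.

3.000

The Pareto density is strictly decreasing on [x_m, ∞), so the mode is x_m = 8.700.
Mean = α·x_m/(α−1) = 3.9·8.7/2.9 = 11.700.
Difference = 11.700 − 8.700 = 3.000.
Mean > mode: the posterior has a right tail.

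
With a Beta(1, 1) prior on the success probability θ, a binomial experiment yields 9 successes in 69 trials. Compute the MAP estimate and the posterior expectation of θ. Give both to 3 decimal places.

MAP = 0.130; posterior mean = 0.141

Posterior: Beta(1+9, 1+60) = Beta(10, 61).
Mode = (10−1)/(10+61−2) = 9/69 = 0.130.
Mean = 10/(10+61) = 10/71 = 0.141.
Mean > mode: the posterior has a right tail.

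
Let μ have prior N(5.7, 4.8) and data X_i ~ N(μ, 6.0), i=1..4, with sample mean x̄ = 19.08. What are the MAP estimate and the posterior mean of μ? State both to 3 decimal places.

MAP = 15.894; posterior mean = 15.894

Posterior for μ is Normal. Precision-weighted mean: (1/4.8·5.7 + 4/6.0·19.08) / (1/4.8 + 4/6.0) = 15.894.
A Normal posterior is symmetric, so mode = mean.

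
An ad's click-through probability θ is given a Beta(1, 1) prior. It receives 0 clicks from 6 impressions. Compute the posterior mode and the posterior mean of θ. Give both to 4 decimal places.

Posterior: Beta(1+0, 1+6) = Beta(1, 7).
Since α = 1 ≤ 1 and β > 1, the Beta density is monotone decreasing on [0,1]; the mode is at 0.
Mean = 1/(1+7) = 0.1250.
The posterior is right-skewed, so the mean exceeds the mode.

MAP = 0.0000, posterior mean = 0.1250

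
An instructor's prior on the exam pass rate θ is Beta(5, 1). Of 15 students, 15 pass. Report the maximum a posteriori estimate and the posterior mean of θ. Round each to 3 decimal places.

Posterior: Beta(5+15, 1+0) = Beta(20, 1).
Since β = 1 ≤ 1 and α > 1, the Beta density is monotone increasing on [0,1]; the mode is at 1.
Mean = 20/(20+1) = 0.952.
Left-skewed posterior ⇒ mean < mode.

MAP = 1.000; posterior mean = 0.952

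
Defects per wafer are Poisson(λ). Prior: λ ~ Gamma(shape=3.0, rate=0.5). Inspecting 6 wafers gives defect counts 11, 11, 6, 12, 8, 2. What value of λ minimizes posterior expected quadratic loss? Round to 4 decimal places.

Σ counts = 50. Posterior: Gamma(shape = 3.0+50 = 53.0, rate = 0.5+6 = 6.5).
Mode = (α−1)/β = 52.0/6.5 = 8.0000.
Mean = α/β = 53.0/6.5 = 8.1538.
Quadratic loss ⇒ the optimal estimator is the posterior mean.

8.1538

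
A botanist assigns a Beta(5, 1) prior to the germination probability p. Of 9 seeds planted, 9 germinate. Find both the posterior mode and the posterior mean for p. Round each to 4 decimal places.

MAP: 1.0000. Posterior mean: 0.9333.

Posterior: Beta(5+9, 1+0) = Beta(14, 1).
Since β = 1 ≤ 1 and α > 1, the Beta density is monotone increasing on [0,1]; the mode is at 1.
Mean = 14/(14+1) = 0.9333.
Left-skewed posterior ⇒ mean < mode.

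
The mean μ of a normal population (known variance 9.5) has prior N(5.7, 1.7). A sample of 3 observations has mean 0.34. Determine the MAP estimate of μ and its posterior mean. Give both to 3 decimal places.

Posterior for μ is Normal. Precision-weighted mean: (1/1.7·5.7 + 3/9.5·0.34) / (1/1.7 + 3/9.5) = 3.828.
A Normal posterior is symmetric, so mode = mean.

MAP = 3.828, posterior mean = 3.828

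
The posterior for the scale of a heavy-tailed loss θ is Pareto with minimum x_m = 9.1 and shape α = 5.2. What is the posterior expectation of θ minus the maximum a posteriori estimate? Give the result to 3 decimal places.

2.167

The Pareto density is strictly decreasing on [x_m, ∞), so the mode is x_m = 9.100.
Mean = α·x_m/(α−1) = 5.2·9.1/4.2 = 11.267.
Difference = 11.267 − 9.100 = 2.167.
The posterior is right-skewed, so the mean exceeds the mode.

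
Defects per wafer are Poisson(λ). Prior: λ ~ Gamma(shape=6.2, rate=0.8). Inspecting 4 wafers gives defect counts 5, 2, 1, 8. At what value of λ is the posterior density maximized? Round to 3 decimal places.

Σ counts = 16. Posterior: Gamma(shape = 6.2+16 = 22.2, rate = 0.8+4 = 4.8).
Mode = (α−1)/β = 21.2/4.8 = 4.417.
Mean = α/β = 22.2/4.8 = 4.625.
This is the posterior mode — the MAP estimate.

4.417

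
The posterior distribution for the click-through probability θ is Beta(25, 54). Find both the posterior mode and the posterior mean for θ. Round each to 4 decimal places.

θ_MAP = 0.3117, E[θ|data] = 0.3165

Mode = (25−1)/(25+54−2) = 24/77 = 0.3117.
Mean = 25/(25+54) = 25/79 = 0.3165.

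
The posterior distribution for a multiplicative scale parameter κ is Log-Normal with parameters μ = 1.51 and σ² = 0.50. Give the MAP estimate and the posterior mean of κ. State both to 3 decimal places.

MAP: 2.746. Posterior mean: 5.812.

Mode = exp(μ − σ²) = exp(1.01) = 2.746.
Mean = exp(μ + σ²/2) = exp(1.760) = 5.812.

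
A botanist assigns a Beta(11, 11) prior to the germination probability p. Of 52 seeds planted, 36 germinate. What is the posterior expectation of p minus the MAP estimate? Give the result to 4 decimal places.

-0.0038

Posterior: Beta(11+36, 11+16) = Beta(47, 27).
Mode = (47−1)/(47+27−2) = 46/72 = 0.6389.
Mean = 47/(47+27) = 47/74 = 0.6351.
Difference = 0.6351 − 0.6389 = -0.0038.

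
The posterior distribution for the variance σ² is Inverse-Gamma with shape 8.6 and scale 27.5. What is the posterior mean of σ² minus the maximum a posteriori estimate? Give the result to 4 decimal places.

Mode = β/(α+1) = 27.5/9.6 = 2.8646.
Mean = β/(α−1) = 27.5/7.6 = 3.6184.
Difference = 3.6184 − 2.8646 = 0.7538.

0.7538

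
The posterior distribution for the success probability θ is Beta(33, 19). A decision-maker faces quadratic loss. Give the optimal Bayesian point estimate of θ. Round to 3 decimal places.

Mode = (33−1)/(33+19−2) = 32/50 = 0.640.
Mean = 33/(33+19) = 33/52 = 0.635.
Quadratic loss ⇒ the optimal estimator is the posterior mean.

0.635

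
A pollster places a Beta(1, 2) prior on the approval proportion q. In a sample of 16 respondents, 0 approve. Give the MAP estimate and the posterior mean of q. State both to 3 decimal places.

Posterior: Beta(1+0, 2+16) = Beta(1, 18).
Since α = 1 ≤ 1 and β > 1, the Beta density is monotone decreasing on [0,1]; the mode is at 0.
Mean = 1/(1+18) = 0.053.

q_MAP = 0.000, E[q|data] = 0.053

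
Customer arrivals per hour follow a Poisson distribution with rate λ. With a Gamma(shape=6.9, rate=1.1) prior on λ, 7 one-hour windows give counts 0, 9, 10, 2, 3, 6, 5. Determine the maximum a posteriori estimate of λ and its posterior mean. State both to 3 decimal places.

Σ counts = 35. Posterior: Gamma(shape = 6.9+35 = 41.9, rate = 1.1+7 = 8.1).
Mode = (α−1)/β = 40.9/8.1 = 5.049.
Mean = α/β = 41.9/8.1 = 5.173.

MAP: 5.049. Posterior mean: 5.173.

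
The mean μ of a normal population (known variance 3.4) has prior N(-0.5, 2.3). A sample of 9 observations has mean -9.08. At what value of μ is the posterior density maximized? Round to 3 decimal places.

Posterior for μ is Normal. Precision-weighted mean: (1/2.3·-0.5 + 9/3.4·-9.08) / (1/2.3 + 9/3.4) = -7.870.
A Normal posterior is symmetric, so mode = mean.
This is the posterior mode — the MAP estimate.

-7.870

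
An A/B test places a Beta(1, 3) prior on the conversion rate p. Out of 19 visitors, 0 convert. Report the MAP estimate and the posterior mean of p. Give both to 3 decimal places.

Posterior: Beta(1+0, 3+19) = Beta(1, 22).
Since α = 1 ≤ 1 and β > 1, the Beta density is monotone decreasing on [0,1]; the mode is at 0.
Mean = 1/(1+22) = 0.043.

MAP estimate = 0.000, posterior mean = 0.043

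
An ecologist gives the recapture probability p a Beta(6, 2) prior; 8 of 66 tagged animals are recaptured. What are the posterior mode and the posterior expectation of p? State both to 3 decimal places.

MAP: 0.181. Posterior mean: 0.189.

Posterior: Beta(6+8, 2+58) = Beta(14, 60).
Mode = (14−1)/(14+60−2) = 13/72 = 0.181.
Mean = 14/(14+60) = 14/74 = 0.189.
The mean is pulled above the mode by the posterior's right skew.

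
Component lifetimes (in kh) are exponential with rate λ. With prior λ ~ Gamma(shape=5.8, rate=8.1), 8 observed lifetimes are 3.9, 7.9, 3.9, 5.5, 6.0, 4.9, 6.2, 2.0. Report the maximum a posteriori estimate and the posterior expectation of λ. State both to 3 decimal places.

λ_MAP = 0.264, E[λ|data] = 0.285

Σ times = 40.3. Posterior: Gamma(shape = 5.8+8 = 13.8, rate = 8.1+40.3 = 48.4).
Mode = (α−1)/β = 12.8/48.4 = 0.264.
Mean = α/β = 13.8/48.4 = 0.285.
The mean is pulled above the mode by the posterior's right skew.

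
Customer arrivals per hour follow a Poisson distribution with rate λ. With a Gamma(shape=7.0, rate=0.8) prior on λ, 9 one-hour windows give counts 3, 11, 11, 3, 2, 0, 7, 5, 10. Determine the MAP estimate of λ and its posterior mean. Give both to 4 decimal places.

Σ counts = 52. Posterior: Gamma(shape = 7.0+52 = 59.0, rate = 0.8+9 = 9.8).
Mode = (α−1)/β = 58.0/9.8 = 5.9184.
Mean = α/β = 59.0/9.8 = 6.0204.

MAP estimate = 5.9184, posterior mean = 6.0204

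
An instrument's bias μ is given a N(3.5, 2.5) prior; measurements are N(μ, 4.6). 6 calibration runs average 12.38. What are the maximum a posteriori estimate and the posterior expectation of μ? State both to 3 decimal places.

MAP: 10.296. Posterior mean: 10.296.

Posterior for μ is Normal. Precision-weighted mean: (1/2.5·3.5 + 6/4.6·12.38) / (1/2.5 + 6/4.6) = 10.296.
A Normal posterior is symmetric, so mode = mean.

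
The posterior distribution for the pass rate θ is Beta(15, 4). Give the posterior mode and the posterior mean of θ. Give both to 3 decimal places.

Mode = (15−1)/(15+4−2) = 14/17 = 0.824.
Mean = 15/(15+4) = 15/19 = 0.789.

posterior mode = 0.824, posterior mean = 0.789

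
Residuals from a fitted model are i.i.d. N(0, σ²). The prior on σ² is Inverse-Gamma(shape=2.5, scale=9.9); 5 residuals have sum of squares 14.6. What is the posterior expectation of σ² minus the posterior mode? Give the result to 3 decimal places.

Posterior: Inverse-Gamma(shape = 2.5+5/2 = 5.0, scale = 9.9+14.6/2 = 17.2).
Mode = β/(α+1) = 17.2/6.0 = 2.867.
Mean = β/(α−1) = 17.2/4.0 = 4.300.
Difference = 4.300 − 2.867 = 1.433.
Right-skewed posterior ⇒ mode < mean.

1.433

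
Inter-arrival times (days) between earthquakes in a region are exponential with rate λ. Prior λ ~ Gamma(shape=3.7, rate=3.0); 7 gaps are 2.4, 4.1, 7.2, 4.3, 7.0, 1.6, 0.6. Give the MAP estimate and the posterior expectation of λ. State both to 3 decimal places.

MAP = 0.321, posterior mean = 0.354

Σ times = 27.2. Posterior: Gamma(shape = 3.7+7 = 10.7, rate = 3.0+27.2 = 30.2).
Mode = (α−1)/β = 9.7/30.2 = 0.321.
Mean = α/β = 10.7/30.2 = 0.354.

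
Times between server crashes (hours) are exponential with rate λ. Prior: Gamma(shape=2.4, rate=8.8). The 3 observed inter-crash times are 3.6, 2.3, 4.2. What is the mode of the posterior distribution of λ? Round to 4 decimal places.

Σ times = 10.1. Posterior: Gamma(shape = 2.4+3 = 5.4, rate = 8.8+10.1 = 18.9).
Mode = (α−1)/β = 4.4/18.9 = 0.2328.
Mean = α/β = 5.4/18.9 = 0.2857.
This is the posterior mode — the MAP estimate.

0.2328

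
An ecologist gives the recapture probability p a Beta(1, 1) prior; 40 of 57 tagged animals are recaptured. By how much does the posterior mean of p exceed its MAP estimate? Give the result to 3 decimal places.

Posterior: Beta(1+40, 1+17) = Beta(41, 18).
Mode = (41−1)/(41+18−2) = 40/57 = 0.702.
Mean = 41/(41+18) = 41/59 = 0.695.
Difference = 0.695 − 0.702 = -0.007.

-0.007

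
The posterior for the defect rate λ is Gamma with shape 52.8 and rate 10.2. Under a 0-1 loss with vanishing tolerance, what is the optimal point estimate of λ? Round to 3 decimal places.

5.078

Mode = (α−1)/β = 51.8/10.2 = 5.078.
Mean = α/β = 52.8/10.2 = 5.176.
This is the posterior mode — the MAP estimate.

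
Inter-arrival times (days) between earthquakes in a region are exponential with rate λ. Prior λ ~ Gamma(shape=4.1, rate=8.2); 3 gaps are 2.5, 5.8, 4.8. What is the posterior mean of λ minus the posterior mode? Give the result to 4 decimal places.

0.0469

Σ times = 13.1. Posterior: Gamma(shape = 4.1+3 = 7.1, rate = 8.2+13.1 = 21.3).
Mode = (α−1)/β = 6.1/21.3 = 0.2864.
Mean = α/β = 7.1/21.3 = 0.3333.
Difference = 0.3333 − 0.2864 = 0.0469.
The posterior is right-skewed, so the mean exceeds the mode.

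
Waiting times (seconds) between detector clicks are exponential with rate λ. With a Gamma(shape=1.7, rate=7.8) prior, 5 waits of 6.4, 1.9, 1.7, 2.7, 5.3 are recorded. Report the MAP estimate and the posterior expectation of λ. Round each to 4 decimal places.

Σ times = 18.0. Posterior: Gamma(shape = 1.7+5 = 6.7, rate = 7.8+18.0 = 25.8).
Mode = (α−1)/β = 5.7/25.8 = 0.2209.
Mean = α/β = 6.7/25.8 = 0.2597.

MAP: 0.2209. Posterior mean: 0.2597.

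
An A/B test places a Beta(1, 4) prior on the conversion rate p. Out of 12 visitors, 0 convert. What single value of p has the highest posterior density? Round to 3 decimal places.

0.000

Posterior: Beta(1+0, 4+12) = Beta(1, 16).
Since α = 1 ≤ 1 and β > 1, the Beta density is monotone decreasing on [0,1]; the mode is at 0.
Mean = 1/(1+16) = 0.059.
This is the posterior mode — the MAP estimate.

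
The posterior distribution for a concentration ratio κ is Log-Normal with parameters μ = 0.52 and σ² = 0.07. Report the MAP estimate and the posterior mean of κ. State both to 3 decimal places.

MAP = 1.568, posterior mean = 1.742

Mode = exp(μ − σ²) = exp(0.45) = 1.568.
Mean = exp(μ + σ²/2) = exp(0.555) = 1.742.
Mean > mode: the posterior has a right tail.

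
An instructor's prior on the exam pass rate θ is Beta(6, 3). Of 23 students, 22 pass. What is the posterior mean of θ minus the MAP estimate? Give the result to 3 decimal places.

Posterior: Beta(6+22, 3+1) = Beta(28, 4).
Mode = (28−1)/(28+4−2) = 27/30 = 0.900.
Mean = 28/(28+4) = 28/32 = 0.875.
Difference = 0.875 − 0.900 = -0.025.
The mean is pulled below the mode by the posterior's left skew.

-0.025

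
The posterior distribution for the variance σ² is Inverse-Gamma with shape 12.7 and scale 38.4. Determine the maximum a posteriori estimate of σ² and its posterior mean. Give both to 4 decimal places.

Mode = β/(α+1) = 38.4/13.7 = 2.8029.
Mean = β/(α−1) = 38.4/11.7 = 3.2821.
The mean is pulled above the mode by the posterior's right skew.

maximum a posteriori estimate = 2.8029, posterior mean = 3.2821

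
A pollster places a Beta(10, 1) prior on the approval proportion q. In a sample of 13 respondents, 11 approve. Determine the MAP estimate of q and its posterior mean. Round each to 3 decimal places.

Posterior: Beta(10+11, 1+2) = Beta(21, 3).
Mode = (21−1)/(21+3−2) = 20/22 = 0.909.
Mean = 21/(21+3) = 21/24 = 0.875.

MAP estimate = 0.909, posterior mean = 0.875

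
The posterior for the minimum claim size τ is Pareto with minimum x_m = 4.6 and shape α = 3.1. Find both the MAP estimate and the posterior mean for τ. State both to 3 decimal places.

τ_MAP = 4.600, E[τ|data] = 6.790

The Pareto density is strictly decreasing on [x_m, ∞), so the mode is x_m = 4.600.
Mean = α·x_m/(α−1) = 3.1·4.6/2.1 = 6.790.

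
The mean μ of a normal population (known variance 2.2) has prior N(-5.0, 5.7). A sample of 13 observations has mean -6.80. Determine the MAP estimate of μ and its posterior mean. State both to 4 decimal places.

Posterior for μ is Normal. Precision-weighted mean: (1/5.7·-5.0 + 13/2.2·-6.80) / (1/5.7 + 13/2.2) = -6.7481.
A Normal posterior is symmetric, so mode = mean.

MAP = -6.7481; posterior mean = -6.7481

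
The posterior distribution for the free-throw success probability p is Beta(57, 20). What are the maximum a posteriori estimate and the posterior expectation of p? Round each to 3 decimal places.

maximum a posteriori estimate = 0.747, posterior expectation = 0.740

Mode = (57−1)/(57+20−2) = 56/75 = 0.747.
Mean = 57/(57+20) = 57/77 = 0.740.
The posterior is left-skewed, so the mode exceeds the mean.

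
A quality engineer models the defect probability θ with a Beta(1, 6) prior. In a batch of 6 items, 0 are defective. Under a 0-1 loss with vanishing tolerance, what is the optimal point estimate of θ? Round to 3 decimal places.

Posterior: Beta(1+0, 6+6) = Beta(1, 12).
Since α = 1 ≤ 1 and β > 1, the Beta density is monotone decreasing on [0,1]; the mode is at 0.
Mean = 1/(1+12) = 0.077.
This is the posterior mode — the MAP estimate.

0.000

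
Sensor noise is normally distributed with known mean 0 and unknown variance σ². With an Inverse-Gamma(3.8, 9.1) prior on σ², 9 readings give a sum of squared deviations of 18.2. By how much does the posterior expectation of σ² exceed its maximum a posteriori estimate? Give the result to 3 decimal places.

Posterior: Inverse-Gamma(shape = 3.8+9/2 = 8.3, scale = 9.1+18.2/2 = 18.2).
Mode = β/(α+1) = 18.2/9.3 = 1.957.
Mean = β/(α−1) = 18.2/7.3 = 2.493.
Difference = 2.493 − 1.957 = 0.536.
Right-skewed posterior ⇒ mode < mean.

0.536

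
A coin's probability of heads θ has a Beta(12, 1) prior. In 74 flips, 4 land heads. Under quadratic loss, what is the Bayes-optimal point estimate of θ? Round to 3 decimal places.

0.184

Posterior: Beta(12+4, 1+70) = Beta(16, 71).
Mode = (16−1)/(16+71−2) = 15/85 = 0.176.
Mean = 16/(16+71) = 16/87 = 0.184.
Quadratic loss ⇒ the optimal estimator is the posterior mean.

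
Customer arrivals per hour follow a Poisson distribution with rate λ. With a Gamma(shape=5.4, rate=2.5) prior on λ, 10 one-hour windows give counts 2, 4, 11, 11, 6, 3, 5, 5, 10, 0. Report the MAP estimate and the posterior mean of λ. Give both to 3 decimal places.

Σ counts = 57. Posterior: Gamma(shape = 5.4+57 = 62.4, rate = 2.5+10 = 12.5).
Mode = (α−1)/β = 61.4/12.5 = 4.912.
Mean = α/β = 62.4/12.5 = 4.992.
Mean > mode: the posterior has a right tail.

MAP: 4.912. Posterior mean: 4.992.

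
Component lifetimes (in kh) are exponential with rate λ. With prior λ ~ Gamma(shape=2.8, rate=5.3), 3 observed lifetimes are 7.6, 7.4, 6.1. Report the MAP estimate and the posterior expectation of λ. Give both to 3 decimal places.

Σ times = 21.1. Posterior: Gamma(shape = 2.8+3 = 5.8, rate = 5.3+21.1 = 26.4).
Mode = (α−1)/β = 4.8/26.4 = 0.182.
Mean = α/β = 5.8/26.4 = 0.220.

MAP = 0.182, posterior mean = 0.220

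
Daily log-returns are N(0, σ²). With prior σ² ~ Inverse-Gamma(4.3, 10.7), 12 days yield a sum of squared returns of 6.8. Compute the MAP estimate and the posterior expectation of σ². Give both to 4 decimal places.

MAP = 1.2478; posterior mean = 1.5161

Posterior: Inverse-Gamma(shape = 4.3+12/2 = 10.3, scale = 10.7+6.8/2 = 14.1).
Mode = β/(α+1) = 14.1/11.3 = 1.2478.
Mean = β/(α−1) = 14.1/9.3 = 1.5161.
Right-skewed posterior ⇒ mode < mean.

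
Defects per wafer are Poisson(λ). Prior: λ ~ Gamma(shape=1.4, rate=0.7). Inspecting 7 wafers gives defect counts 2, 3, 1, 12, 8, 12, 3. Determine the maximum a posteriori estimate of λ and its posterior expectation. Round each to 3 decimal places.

MAP: 5.377. Posterior mean: 5.506.

Σ counts = 41. Posterior: Gamma(shape = 1.4+41 = 42.4, rate = 0.7+7 = 7.7).
Mode = (α−1)/β = 41.4/7.7 = 5.377.
Mean = α/β = 42.4/7.7 = 5.506.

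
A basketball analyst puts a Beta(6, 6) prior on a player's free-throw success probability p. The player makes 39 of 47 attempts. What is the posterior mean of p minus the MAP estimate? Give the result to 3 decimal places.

-0.009

Posterior: Beta(6+39, 6+8) = Beta(45, 14).
Mode = (45−1)/(45+14−2) = 44/57 = 0.772.
Mean = 45/(45+14) = 45/59 = 0.763.
Difference = 0.763 − 0.772 = -0.009.
Mode > mean: the posterior has a left tail.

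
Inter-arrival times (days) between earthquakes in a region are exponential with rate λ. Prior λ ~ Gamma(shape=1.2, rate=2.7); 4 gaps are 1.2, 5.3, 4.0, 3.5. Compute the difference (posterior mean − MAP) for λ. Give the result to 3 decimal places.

Σ times = 14.0. Posterior: Gamma(shape = 1.2+4 = 5.2, rate = 2.7+14.0 = 16.7).
Mode = (α−1)/β = 4.2/16.7 = 0.251.
Mean = α/β = 5.2/16.7 = 0.311.
Difference = 0.311 − 0.251 = 0.060.
Mean > mode: the posterior has a right tail.

0.060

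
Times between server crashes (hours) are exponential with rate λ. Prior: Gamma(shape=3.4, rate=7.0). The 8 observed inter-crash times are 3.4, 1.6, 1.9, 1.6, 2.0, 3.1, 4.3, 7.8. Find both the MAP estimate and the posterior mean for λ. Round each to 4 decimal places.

MAP estimate = 0.3180, posterior mean = 0.3486

Σ times = 25.7. Posterior: Gamma(shape = 3.4+8 = 11.4, rate = 7.0+25.7 = 32.7).
Mode = (α−1)/β = 10.4/32.7 = 0.3180.
Mean = α/β = 11.4/32.7 = 0.3486.
The posterior is right-skewed, so the mean exceeds the mode.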